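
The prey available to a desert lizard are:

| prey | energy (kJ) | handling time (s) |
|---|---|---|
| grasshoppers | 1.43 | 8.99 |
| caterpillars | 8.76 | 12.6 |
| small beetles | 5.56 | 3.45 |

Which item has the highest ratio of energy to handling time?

Profitability E/h (kJ/s): grasshoppers = 1.43/8.99 = 0.159, caterpillars = 8.76/12.6 = 0.695, small beetles = 5.56/3.45 = 1.61.
Ranked: small beetles > caterpillars > grasshoppers.

small beetles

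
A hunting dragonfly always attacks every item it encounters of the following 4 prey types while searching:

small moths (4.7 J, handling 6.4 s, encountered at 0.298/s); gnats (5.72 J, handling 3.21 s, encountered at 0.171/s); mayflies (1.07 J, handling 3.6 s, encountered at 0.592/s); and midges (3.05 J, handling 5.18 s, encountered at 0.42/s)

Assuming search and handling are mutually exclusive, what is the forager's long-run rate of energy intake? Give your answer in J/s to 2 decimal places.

R = (0.298×4.7 + 0.171×5.72 + 0.592×1.07 + 0.42×3.05) / (1 + 0.298×6.4 + 0.171×3.21 + 0.592×3.6 + 0.42×5.18) = 4.293/7.763 = 0.553 J/s.

0.55 J/s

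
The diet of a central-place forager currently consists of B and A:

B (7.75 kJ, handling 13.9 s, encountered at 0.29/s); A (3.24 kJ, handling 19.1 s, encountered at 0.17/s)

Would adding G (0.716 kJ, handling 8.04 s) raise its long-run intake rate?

On B and A alone, R = ΣλE/(1+Σλh) = 2.798/8.278 = 0.338 kJ/s.
Profitability of G: 0.716/8.04 = 0.08905 kJ/s.
0.08905 < 0.338, so adding G would lower the average — exclude it.

No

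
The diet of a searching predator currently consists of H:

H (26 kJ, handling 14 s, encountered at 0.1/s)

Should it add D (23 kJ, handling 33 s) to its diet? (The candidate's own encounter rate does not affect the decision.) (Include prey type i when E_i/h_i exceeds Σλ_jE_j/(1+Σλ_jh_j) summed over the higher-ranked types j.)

Intake rate on the current diet: R = (0.1×26) / (1 + 0.1×14) = 2.6/2.4 = 1.083 kJ/s.
Profitability of D: 23/33 = 0.697 kJ/s.
0.697 < 1.083, so adding D would lower the average — exclude it.

No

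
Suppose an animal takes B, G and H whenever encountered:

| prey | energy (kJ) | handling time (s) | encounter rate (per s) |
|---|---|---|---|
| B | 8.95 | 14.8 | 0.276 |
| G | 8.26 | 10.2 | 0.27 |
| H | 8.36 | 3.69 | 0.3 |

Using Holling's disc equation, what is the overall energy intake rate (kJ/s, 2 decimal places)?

Energy encountered per unit search time: 0.276×8.95 + 0.27×8.26 + 0.3×8.36 = 7.208 kJ/s.
Handling time per unit search time: 0.276×14.8 + 0.27×10.2 + 0.3×3.69 = 7.946.
Rate = 7.208/(1 + 7.946) = 0.8058 kJ/s.

0.81 kJ/s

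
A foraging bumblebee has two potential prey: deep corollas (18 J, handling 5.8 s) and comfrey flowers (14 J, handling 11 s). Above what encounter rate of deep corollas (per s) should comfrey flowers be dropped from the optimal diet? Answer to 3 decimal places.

0.120 per s

The zero-one rule: include comfrey flowers iff E₂/h₂ > λE₁/(1+λh₁). Equality gives the switch point.
λE₁h₂ = E₂ + λE₂h₁ ⇒ λ = E₂/(E₁h₂ − E₂h₁) = 14/(198 − 81.2) = 0.1199 per s.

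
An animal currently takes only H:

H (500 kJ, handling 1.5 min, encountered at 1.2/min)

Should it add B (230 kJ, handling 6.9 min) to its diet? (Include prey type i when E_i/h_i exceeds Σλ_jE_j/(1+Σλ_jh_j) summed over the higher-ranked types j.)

No

Intake rate on the current diet: R = (1.2×500) / (1 + 1.2×1.5) = 600/2.8 = 214.3 kJ/min.
B: E/h = 230/6.9 = 33.33 kJ/min.
Since 33.33 < R, time spent handling B is better spent searching.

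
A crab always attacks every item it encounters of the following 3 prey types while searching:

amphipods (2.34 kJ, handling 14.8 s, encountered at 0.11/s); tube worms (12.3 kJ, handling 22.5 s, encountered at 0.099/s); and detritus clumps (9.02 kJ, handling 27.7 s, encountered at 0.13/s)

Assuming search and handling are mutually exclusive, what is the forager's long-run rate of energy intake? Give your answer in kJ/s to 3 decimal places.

0.313 kJ/s

R = (0.11×2.34 + 0.099×12.3 + 0.13×9.02) / (1 + 0.11×14.8 + 0.099×22.5 + 0.13×27.7) = 2.648/8.457 = 0.3131 kJ/s.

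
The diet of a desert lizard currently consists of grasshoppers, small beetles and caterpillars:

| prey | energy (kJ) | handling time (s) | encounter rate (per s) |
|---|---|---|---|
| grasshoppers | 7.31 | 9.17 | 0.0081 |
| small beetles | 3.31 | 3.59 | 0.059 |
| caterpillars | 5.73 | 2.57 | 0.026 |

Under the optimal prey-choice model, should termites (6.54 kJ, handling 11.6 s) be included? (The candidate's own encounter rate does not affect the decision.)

Yes

On grasshoppers, small beetles and caterpillars alone, R = ΣλE/(1+Σλh) = 0.4035/1.353 = 0.2982 kJ/s.
termites: E/h = 6.54/11.6 = 0.5638 kJ/s.
0.5638 > 0.2982, so adding termites raises the average — include it.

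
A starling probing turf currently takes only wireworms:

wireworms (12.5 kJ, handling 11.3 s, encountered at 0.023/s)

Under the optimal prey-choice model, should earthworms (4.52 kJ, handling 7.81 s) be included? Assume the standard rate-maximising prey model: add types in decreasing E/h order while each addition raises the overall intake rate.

Yes

On wireworms alone, R = ΣλE/(1+Σλh) = 0.2875/1.26 = 0.2282 kJ/s.
earthworms: E/h = 4.52/7.81 = 0.5787 kJ/s.
0.5787 > 0.2282, so adding earthworms raises the average — include it.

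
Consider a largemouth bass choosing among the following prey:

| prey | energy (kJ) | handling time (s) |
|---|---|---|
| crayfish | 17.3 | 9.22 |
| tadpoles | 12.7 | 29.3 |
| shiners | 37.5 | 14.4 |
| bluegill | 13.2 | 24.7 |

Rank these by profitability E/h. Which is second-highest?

Profitability E/h (kJ/s): crayfish = 17.3/9.22 = 1.88, tadpoles = 12.7/29.3 = 0.433, shiners = 37.5/14.4 = 2.6, bluegill = 13.2/24.7 = 0.534.
Ranked: shiners > crayfish > bluegill > tadpoles.

crayfish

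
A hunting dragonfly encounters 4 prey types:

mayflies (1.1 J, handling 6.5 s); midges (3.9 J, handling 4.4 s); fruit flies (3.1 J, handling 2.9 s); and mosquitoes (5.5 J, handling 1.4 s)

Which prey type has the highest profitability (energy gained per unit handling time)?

mosquitoes

In descending order of E/h:
mosquitoes: 5.5/1.4 = 3.93 J/s
fruit flies: 3.1/2.9 = 1.07 J/s
midges: 3.9/4.4 = 0.886 J/s
mayflies: 1.1/6.5 = 0.169 J/s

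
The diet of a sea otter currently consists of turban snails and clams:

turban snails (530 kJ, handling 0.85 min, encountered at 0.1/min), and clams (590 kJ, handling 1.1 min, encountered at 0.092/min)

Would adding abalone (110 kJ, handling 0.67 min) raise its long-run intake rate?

Current rate: (0.1×530 + 0.092×590)/(1 + 0.1×0.85 + 0.092×1.1) = 90.44 kJ/min.
Profitability of abalone: 110/0.67 = 164.2 kJ/min.
164.2 > 90.44, so adding abalone raises the average — include it.

Yes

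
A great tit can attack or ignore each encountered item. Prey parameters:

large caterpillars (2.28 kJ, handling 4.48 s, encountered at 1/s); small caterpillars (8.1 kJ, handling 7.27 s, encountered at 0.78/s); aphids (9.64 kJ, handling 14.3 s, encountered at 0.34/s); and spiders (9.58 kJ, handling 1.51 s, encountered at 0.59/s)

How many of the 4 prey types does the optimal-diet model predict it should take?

1

Profitabilities (E/h, kJ/s): spiders 6.34, small caterpillars 1.11, aphids 0.674, large caterpillars 0.509. Add prey in this order while the next type's profitability exceeds the intake rate on those already taken.
Rate on top 1: 2.989. small caterpillars: 1.11 < 2.989 → exclude; stop.
Optimal diet: spiders — 1 of 4 types.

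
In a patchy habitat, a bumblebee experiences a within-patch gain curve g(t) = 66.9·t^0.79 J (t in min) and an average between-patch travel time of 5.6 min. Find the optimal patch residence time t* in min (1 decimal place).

Optimal t* satisfies g'(t*) = g(t*)/(T + t*).
g'(t) = 0.79·66.9·t^-0.21. Setting 0.79·66.9·t^-0.21 = 66.9·t^0.79/(5.6+t) gives 0.79(5.6+t) = t, so 0.21·t = 0.79×5.6.
t* = 0.79×5.6/0.21 = 21.07 min.

21.1 min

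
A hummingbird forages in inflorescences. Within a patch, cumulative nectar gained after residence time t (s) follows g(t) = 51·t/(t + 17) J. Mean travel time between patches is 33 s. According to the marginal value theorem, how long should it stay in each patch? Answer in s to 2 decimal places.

Optimal t* satisfies g'(t*) = g(t*)/(T + t*).
g'(t) = 51·17/(t + 17)². Setting 51·17/(t+17)² = 51t/[(t+17)(33+t)] gives 17(33+t) = t(t+17), so t² = 17×33 = 561.
t* = √561 = 23.69 s.

23.69 s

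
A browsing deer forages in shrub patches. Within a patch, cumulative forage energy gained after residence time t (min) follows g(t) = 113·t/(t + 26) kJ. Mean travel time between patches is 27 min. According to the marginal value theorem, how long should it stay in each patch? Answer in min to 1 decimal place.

26.5 min

Optimal t* satisfies g'(t*) = g(t*)/(T + t*).
g'(t) = 113·26/(t + 26)². Setting 113·26/(t+26)² = 113t/[(t+26)(27+t)] gives 26(27+t) = t(t+26), so t² = 26×27 = 702.
t* = √702 = 26.5 min.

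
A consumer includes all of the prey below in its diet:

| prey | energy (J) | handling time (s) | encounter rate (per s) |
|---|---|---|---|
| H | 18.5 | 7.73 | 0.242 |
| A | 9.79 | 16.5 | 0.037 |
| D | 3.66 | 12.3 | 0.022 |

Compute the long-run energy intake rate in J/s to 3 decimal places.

R = (0.242×18.5 + 0.037×9.79 + 0.022×3.66) / (1 + 0.242×7.73 + 0.037×16.5 + 0.022×12.3) = 4.92/3.752 = 1.311 J/s.

1.311 J/s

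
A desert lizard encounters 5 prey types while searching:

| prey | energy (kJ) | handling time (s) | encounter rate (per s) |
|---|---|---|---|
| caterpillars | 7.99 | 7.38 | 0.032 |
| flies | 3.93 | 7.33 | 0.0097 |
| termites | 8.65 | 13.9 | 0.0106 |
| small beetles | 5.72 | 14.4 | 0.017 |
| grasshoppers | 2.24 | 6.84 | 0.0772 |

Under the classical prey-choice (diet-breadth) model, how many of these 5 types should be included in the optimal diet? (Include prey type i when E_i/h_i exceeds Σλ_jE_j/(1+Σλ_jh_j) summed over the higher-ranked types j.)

E/h in descending order: caterpillars 1.08, termites 0.622, flies 0.536, small beetles 0.397, grasshoppers 0.327 kJ/s. The optimal diet is the largest prefix of this list for which every included type satisfies E_i/h_i > R on the types above it.
Rate on top 1: 0.2068. termites: 0.622 > 0.2068 → include.
Rate on top 2: 0.2511. flies: 0.536 > 0.2511 → include.
Rate on top 3: 0.265. small beetles: 0.397 > 0.265 → include.
Rate on top 4: 0.2841. grasshoppers: 0.327 > 0.2841 → include.
Optimal diet: caterpillars, termites, flies, small beetles, grasshoppers — 5 of 5 types.

5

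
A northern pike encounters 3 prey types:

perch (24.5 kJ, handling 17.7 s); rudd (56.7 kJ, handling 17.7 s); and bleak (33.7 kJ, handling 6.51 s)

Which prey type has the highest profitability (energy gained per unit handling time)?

Profitability E/h (kJ/s): perch = 24.5/17.7 = 1.38, rudd = 56.7/17.7 = 3.2, bleak = 33.7/6.51 = 5.18.
Ranked: bleak > rudd > perch.

bleak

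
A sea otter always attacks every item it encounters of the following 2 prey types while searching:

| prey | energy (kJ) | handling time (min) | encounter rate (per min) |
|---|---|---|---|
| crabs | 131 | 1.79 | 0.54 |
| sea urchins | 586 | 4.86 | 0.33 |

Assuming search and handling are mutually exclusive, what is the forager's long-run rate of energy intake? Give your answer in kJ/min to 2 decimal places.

73.97 kJ/min

R = Σλ_iE_i / (1 + Σλ_ih_i)
Numerator: 0.54×131 + 0.33×586 = 264.1
Denominator: 1 + 0.54×1.79 + 0.33×4.86 = 3.57
R = 264.1/3.57 = 73.97 kJ/min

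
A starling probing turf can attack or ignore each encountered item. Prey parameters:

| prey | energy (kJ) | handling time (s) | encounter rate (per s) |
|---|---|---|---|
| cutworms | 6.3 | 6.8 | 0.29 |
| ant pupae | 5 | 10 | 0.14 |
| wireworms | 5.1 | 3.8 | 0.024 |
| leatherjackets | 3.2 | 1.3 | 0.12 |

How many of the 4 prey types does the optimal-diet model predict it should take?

Rank by E/h (kJ/s): leatherjackets 2.46, wireworms 1.34, cutworms 0.926, ant pupae 0.5. Include each in turn until the next type's E/h falls below the running intake rate.
Rate on top 1: 0.3322. wireworms: 1.34 > 0.3322 → include.
Rate on top 2: 0.406. cutworms: 0.926 > 0.406 → include.
Rate on top 3: 0.7248. ant pupae: 0.5 < 0.7248 → exclude; stop.
Optimal diet: leatherjackets, wireworms, cutworms — 3 of 4 types.

3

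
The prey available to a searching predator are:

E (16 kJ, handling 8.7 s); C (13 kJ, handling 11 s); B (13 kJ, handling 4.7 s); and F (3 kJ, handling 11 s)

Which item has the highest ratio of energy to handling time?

B

Profitability E/h (kJ/s): E = 16/8.7 = 1.84, C = 13/11 = 1.18, B = 13/4.7 = 2.77, F = 3/11 = 0.273.
Ranked: B > E > C > F.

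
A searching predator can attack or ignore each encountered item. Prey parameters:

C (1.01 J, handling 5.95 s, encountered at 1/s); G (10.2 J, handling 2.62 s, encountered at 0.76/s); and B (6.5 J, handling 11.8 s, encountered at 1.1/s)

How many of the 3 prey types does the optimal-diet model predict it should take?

E/h in descending order: G 3.89, B 0.551, C 0.17 J/s. The optimal diet is the largest prefix of this list for which every included type satisfies E_i/h_i > R on the types above it.
Rate on top 1: 2.592. B: 0.551 < 2.592 → exclude; stop.
Optimal diet: G — 1 of 3 types.

1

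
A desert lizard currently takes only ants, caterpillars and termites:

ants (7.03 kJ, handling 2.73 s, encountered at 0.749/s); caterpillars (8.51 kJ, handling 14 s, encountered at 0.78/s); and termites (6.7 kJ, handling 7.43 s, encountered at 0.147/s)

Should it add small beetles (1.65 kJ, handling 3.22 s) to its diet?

On ants, caterpillars and termites alone, R = ΣλE/(1+Σλh) = 12.89/15.06 = 0.856 kJ/s.
small beetles: E/h = 1.65/3.22 = 0.5124 kJ/s.
0.5124 < 0.856, so adding small beetles would lower the average — exclude it.

No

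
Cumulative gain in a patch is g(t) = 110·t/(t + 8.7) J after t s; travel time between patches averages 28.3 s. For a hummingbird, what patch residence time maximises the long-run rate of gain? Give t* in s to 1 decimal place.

Maximise g(t)/(T+t): set derivative to zero → g'(t)(T+t) = g(t).
g'(t) = 110·8.7/(t + 8.7)². Setting 110·8.7/(t+8.7)² = 110t/[(t+8.7)(28.3+t)] gives 8.7(28.3+t) = t(t+8.7), so t² = 8.7×28.3 = 246.2.
t* = √246.2 = 15.69 s.

15.7 s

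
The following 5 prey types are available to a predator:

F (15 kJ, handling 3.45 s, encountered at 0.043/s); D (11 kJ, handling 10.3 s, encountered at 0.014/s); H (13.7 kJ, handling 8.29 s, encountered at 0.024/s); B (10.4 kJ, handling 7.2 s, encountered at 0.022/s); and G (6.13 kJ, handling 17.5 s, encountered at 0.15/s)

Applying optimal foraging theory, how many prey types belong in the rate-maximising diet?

4

Rank by E/h (kJ/s): F 4.35, H 1.65, B 1.44, D 1.07, G 0.35. Include each in turn until the next type's E/h falls below the running intake rate.
Rate on top 1: 0.5617. H: 1.65 > 0.5617 → include.
Rate on top 2: 0.7228. B: 1.44 > 0.7228 → include.
Rate on top 3: 0.7987. D: 1.07 > 0.7987 → include.
Rate on top 4: 0.8222. G: 0.35 < 0.8222 → exclude; stop.
Optimal diet: F, H, B, D — 4 of 5 types.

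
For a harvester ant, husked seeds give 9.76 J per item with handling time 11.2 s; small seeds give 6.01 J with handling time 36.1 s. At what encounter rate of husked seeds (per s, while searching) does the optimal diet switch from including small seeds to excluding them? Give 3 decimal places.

0.021 per s

At the threshold, the rate on husked seeds alone equals the profitability of small seeds: λ·9.76/(1 + λ·11.2) = 6.01/36.1 = 0.1665.
Rearranging, λ(9.76 − 0.1665×11.2) = 0.1665, so λ = 0.1665/7.895 = 0.02109 per s.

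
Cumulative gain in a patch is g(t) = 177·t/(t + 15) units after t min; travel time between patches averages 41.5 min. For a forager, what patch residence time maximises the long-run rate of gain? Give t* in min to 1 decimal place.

Optimal t* satisfies g'(t*) = g(t*)/(T + t*).
g'(t) = 177·15/(t + 15)². Setting 177·15/(t+15)² = 177t/[(t+15)(41.5+t)] gives 15(41.5+t) = t(t+15), so t² = 15×41.5 = 622.5.
t* = √622.5 = 24.95 min.

24.9 min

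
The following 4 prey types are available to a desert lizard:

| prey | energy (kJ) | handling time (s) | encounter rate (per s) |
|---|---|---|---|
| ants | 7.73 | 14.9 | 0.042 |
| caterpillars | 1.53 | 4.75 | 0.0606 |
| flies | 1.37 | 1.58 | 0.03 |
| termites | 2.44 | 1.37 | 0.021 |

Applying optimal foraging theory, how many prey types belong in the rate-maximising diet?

4

Rank by E/h (kJ/s): termites 1.78, flies 0.867, ants 0.519, caterpillars 0.322. Include each in turn until the next type's E/h falls below the running intake rate.
Rate on top 1: 0.04981. flies: 0.867 > 0.04981 → include.
Rate on top 2: 0.0858. ants: 0.519 > 0.0858 → include.
Rate on top 3: 0.245. caterpillars: 0.322 > 0.245 → include.
Optimal diet: termites, flies, ants, caterpillars — 4 of 4 types.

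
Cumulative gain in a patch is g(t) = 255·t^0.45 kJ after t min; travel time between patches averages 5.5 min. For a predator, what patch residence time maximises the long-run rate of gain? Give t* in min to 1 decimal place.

4.5 min

By the marginal value theorem, leave when the instantaneous gain rate g'(t) equals the habitat-wide average g(t)/(T + t).
g'(t) = 0.45·255·t^-0.55. Setting 0.45·255·t^-0.55 = 255·t^0.45/(5.5+t) gives 0.45(5.5+t) = t, so 0.55·t = 0.45×5.5.
t* = 0.45×5.5/0.55 = 4.5 min.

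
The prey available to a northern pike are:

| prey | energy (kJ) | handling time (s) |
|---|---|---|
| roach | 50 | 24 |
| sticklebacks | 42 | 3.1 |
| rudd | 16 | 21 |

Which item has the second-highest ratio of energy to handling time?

roach

Profitability E/h (kJ/s): roach = 50/24 = 2.08, sticklebacks = 42/3.1 = 13.5, rudd = 16/21 = 0.762.
Ranked: sticklebacks > roach > rudd.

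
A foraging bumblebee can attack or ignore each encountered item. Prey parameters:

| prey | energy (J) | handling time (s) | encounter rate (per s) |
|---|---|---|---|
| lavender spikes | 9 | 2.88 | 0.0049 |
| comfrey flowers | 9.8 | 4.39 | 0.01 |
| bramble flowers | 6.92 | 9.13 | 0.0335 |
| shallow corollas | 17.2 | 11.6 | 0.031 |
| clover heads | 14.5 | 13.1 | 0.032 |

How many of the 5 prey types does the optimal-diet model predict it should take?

5

Profitabilities (E/h, J/s): lavender spikes 3.12, comfrey flowers 2.23, shallow corollas 1.48, clover heads 1.11, bramble flowers 0.758. Add prey in this order while the next type's profitability exceeds the intake rate on those already taken.
Rate on top 1: 0.04349. comfrey flowers: 2.23 > 0.04349 → include.
Rate on top 2: 0.1343. shallow corollas: 1.48 > 0.1343 → include.
Rate on top 3: 0.4764. clover heads: 1.11 > 0.4764 → include.
Rate on top 4: 0.6203. bramble flowers: 0.758 > 0.6203 → include.
Optimal diet: lavender spikes, comfrey flowers, shallow corollas, clover heads, bramble flowers — 5 of 5 types.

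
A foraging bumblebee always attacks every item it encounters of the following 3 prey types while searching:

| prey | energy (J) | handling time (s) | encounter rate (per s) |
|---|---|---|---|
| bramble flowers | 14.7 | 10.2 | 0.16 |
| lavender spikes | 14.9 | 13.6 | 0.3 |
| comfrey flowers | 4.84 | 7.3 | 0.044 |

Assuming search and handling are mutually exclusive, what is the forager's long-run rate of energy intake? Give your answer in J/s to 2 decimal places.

R = (0.16×14.7 + 0.3×14.9 + 0.044×4.84) / (1 + 0.16×10.2 + 0.3×13.6 + 0.044×7.3) = 7.035/7.033 = 1 J/s.

1.00 J/s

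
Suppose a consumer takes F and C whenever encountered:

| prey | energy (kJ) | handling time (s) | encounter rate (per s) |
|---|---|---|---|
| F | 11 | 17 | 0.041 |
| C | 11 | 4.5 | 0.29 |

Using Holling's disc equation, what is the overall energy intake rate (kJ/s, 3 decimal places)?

R = Σλ_iE_i / (1 + Σλ_ih_i)
Numerator: 0.041×11 + 0.29×11 = 3.641
Denominator: 1 + 0.041×17 + 0.29×4.5 = 3.002
R = 3.641/3.002 = 1.213 kJ/s

1.213 kJ/s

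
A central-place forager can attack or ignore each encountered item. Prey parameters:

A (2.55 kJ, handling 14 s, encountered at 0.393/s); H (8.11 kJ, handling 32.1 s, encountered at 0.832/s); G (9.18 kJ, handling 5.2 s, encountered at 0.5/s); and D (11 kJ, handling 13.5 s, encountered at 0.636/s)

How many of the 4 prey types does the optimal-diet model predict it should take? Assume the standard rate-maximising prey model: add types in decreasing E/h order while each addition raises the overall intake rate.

Rank by E/h (kJ/s): G 1.77, D 0.815, H 0.253, A 0.182. Include each in turn until the next type's E/h falls below the running intake rate.
Rate on top 1: 1.275. D: 0.815 < 1.275 → exclude; stop.
Optimal diet: G — 1 of 4 types.

1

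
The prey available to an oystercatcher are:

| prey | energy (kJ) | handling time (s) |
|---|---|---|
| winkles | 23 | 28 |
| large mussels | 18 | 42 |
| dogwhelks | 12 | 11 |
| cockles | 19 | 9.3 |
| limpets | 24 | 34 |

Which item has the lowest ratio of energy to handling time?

large mussels

In descending order of E/h:
cockles: 19/9.3 = 2.04 kJ/s
dogwhelks: 12/11 = 1.09 kJ/s
winkles: 23/28 = 0.821 kJ/s
limpets: 24/34 = 0.706 kJ/s
large mussels: 18/42 = 0.429 kJ/s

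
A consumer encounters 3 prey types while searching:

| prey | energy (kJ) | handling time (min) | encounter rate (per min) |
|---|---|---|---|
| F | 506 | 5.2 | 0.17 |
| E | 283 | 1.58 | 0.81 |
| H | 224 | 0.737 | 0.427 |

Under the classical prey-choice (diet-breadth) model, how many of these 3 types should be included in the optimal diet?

E/h in descending order: H 304, E 179, F 97.3 kJ/min. The optimal diet is the largest prefix of this list for which every included type satisfies E_i/h_i > R on the types above it.
Rate on top 1: 72.75. E: 179 > 72.75 → include.
Rate on top 2: 125.2. F: 97.3 < 125.2 → exclude; stop.
Optimal diet: H, E — 2 of 3 types.

2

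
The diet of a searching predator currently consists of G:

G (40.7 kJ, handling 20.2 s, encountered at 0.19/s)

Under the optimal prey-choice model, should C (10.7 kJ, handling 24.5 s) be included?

Current rate: (0.19×40.7)/(1 + 0.19×20.2) = 1.598 kJ/s.
Profitability of C: 10.7/24.5 = 0.4367 kJ/s.
0.4367 < 1.598, so adding C would lower the average — exclude it.

No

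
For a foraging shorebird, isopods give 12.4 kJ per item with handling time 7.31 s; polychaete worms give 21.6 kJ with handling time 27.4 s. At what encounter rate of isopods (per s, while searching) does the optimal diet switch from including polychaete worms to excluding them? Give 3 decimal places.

0.119 per s

At the threshold, the rate on isopods alone equals the profitability of polychaete worms: λ·12.4/(1 + λ·7.31) = 21.6/27.4 = 0.7883.
Rearranging, λ(12.4 − 0.7883×7.31) = 0.7883, so λ = 0.7883/6.637 = 0.1188 per s.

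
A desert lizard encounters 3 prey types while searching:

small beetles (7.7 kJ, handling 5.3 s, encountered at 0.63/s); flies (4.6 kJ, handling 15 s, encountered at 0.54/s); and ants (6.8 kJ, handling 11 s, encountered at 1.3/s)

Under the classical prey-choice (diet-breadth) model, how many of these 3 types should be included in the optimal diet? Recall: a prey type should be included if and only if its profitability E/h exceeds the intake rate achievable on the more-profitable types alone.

1

Rank by E/h (kJ/s): small beetles 1.45, ants 0.618, flies 0.307. Include each in turn until the next type's E/h falls below the running intake rate.
Rate on top 1: 1.118. ants: 0.618 < 1.118 → exclude; stop.
Optimal diet: small beetles — 1 of 3 types.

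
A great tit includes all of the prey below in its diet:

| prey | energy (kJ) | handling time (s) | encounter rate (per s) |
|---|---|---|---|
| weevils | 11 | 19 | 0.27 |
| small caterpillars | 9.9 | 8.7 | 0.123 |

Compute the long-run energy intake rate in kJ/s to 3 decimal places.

R = (0.27×11 + 0.123×9.9) / (1 + 0.27×19 + 0.123×8.7) = 4.188/7.2 = 0.5816 kJ/s.

0.582 kJ/s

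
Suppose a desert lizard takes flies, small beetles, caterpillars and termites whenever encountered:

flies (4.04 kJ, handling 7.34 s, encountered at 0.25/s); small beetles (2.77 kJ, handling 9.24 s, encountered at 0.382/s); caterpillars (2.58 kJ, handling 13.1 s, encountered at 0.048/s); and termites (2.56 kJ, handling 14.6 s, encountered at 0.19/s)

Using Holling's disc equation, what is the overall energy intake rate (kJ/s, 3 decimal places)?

0.274 kJ/s

Energy encountered per unit search time: 0.25×4.04 + 0.382×2.77 + 0.048×2.58 + 0.19×2.56 = 2.678 kJ/s.
Handling time per unit search time: 0.25×7.34 + 0.382×9.24 + 0.048×13.1 + 0.19×14.6 = 8.767.
Rate = 2.678/(1 + 8.767) = 0.2742 kJ/s.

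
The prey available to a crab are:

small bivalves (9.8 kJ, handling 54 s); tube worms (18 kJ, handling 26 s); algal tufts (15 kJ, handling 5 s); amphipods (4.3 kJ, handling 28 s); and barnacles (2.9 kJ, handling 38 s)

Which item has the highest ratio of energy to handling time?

In descending order of E/h:
algal tufts: 15/5 = 3 kJ/s
tube worms: 18/26 = 0.692 kJ/s
small bivalves: 9.8/54 = 0.181 kJ/s
amphipods: 4.3/28 = 0.154 kJ/s
barnacles: 2.9/38 = 0.0763 kJ/s

algal tufts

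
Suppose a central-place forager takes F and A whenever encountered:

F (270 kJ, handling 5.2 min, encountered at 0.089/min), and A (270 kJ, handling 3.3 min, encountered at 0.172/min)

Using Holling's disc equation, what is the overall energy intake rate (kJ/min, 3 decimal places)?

Energy encountered per unit search time: 0.089×270 + 0.172×270 = 70.47 kJ/min.
Handling time per unit search time: 0.089×5.2 + 0.172×3.3 = 1.03.
Rate = 70.47/(1 + 1.03) = 34.71 kJ/min.

34.707 kJ/min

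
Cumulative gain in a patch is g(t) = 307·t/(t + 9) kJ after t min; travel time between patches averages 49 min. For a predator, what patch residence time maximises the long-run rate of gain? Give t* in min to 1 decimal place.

By the marginal value theorem, leave when the instantaneous gain rate g'(t) equals the habitat-wide average g(t)/(T + t).
g'(t) = 307·9/(t + 9)². Setting 307·9/(t+9)² = 307t/[(t+9)(49+t)] gives 9(49+t) = t(t+9), so t² = 9×49 = 441.
t* = √441 = 21 min.

21.0 min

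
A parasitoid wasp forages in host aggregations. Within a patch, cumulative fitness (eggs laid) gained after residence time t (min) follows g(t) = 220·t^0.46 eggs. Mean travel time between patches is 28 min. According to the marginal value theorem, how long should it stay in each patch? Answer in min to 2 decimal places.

23.85 min

Optimal t* satisfies g'(t*) = g(t*)/(T + t*).
g'(t) = 0.46·220·t^-0.54. Setting 0.46·220·t^-0.54 = 220·t^0.46/(28+t) gives 0.46(28+t) = t, so 0.54·t = 0.46×28.
t* = 0.46×28/0.54 = 23.85 min.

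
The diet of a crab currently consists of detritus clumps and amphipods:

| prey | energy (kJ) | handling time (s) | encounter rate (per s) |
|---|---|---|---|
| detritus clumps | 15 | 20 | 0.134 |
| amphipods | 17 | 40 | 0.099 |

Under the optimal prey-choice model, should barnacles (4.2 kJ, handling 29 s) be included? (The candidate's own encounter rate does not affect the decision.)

No

On detritus clumps and amphipods alone, R = ΣλE/(1+Σλh) = 3.693/7.64 = 0.4834 kJ/s.
Profitability of barnacles: 4.2/29 = 0.1448 kJ/s.
0.1448 < 0.4834, so adding barnacles would lower the average — exclude it.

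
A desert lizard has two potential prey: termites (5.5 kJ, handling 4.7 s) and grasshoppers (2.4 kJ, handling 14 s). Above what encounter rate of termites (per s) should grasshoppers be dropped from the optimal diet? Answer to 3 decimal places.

0.037 per s

Drop grasshoppers once their profitability E₂/h₂ falls below the rate achievable on termites alone: E₂/h₂ = λE₁/(1 + λh₁).
Solve for λ: λE₁h₂ = E₂(1 + λh₁) → λ(E₁h₂ − E₂h₁) = E₂ → λ = E₂/(E₁h₂ − E₂h₁).
λ = 2.4/(5.5×14 − 2.4×4.7) = 2.4/65.72 = 0.03652 per s.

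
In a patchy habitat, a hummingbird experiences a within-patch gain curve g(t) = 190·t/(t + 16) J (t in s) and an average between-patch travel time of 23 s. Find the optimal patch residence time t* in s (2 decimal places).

19.18 s

By the marginal value theorem, leave when the instantaneous gain rate g'(t) equals the habitat-wide average g(t)/(T + t).
g'(t) = 190·16/(t + 16)². Setting 190·16/(t+16)² = 190t/[(t+16)(23+t)] gives 16(23+t) = t(t+16), so t² = 16×23 = 368.
t* = √368 = 19.18 s.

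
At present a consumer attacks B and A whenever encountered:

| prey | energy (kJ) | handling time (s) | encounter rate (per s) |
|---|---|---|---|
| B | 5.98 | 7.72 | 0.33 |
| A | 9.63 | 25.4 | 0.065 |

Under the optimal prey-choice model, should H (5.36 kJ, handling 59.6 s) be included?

Current rate: (0.33×5.98 + 0.065×9.63)/(1 + 0.33×7.72 + 0.065×25.4) = 0.5 kJ/s.
Profitability of H: 5.36/59.6 = 0.08993 kJ/s.
Since 0.08993 < R, time spent handling H is better spent searching.

No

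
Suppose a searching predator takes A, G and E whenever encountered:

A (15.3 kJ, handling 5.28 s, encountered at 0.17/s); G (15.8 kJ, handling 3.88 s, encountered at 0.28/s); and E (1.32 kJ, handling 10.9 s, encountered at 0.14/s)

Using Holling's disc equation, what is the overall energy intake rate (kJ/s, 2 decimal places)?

Energy encountered per unit search time: 0.17×15.3 + 0.28×15.8 + 0.14×1.32 = 7.21 kJ/s.
Handling time per unit search time: 0.17×5.28 + 0.28×3.88 + 0.14×10.9 = 3.51.
Rate = 7.21/(1 + 3.51) = 1.599 kJ/s.

1.60 kJ/s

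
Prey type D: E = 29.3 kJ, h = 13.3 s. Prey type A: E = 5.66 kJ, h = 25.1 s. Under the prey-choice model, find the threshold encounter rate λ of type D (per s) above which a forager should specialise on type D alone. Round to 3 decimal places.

The zero-one rule: include type A iff E₂/h₂ > λE₁/(1+λh₁). Equality gives the switch point.
λE₁h₂ = E₂ + λE₂h₁ ⇒ λ = E₂/(E₁h₂ − E₂h₁) = 5.66/(735.4 − 75.28) = 0.008574 per s.

0.009 per s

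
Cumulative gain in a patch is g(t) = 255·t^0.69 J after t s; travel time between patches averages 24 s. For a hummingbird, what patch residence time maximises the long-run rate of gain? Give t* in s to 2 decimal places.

53.42 s

Optimal t* satisfies g'(t*) = g(t*)/(T + t*).
g'(t) = 0.69·255·t^-0.31. Setting 0.69·255·t^-0.31 = 255·t^0.69/(24+t) gives 0.69(24+t) = t, so 0.31·t = 0.69×24.
t* = 0.69×24/0.31 = 53.42 s.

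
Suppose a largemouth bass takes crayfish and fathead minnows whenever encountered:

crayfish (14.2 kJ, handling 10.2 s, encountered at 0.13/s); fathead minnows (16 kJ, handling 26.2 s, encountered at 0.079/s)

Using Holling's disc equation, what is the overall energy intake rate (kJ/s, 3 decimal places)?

0.707 kJ/s

R = Σλ_iE_i / (1 + Σλ_ih_i)
Numerator: 0.13×14.2 + 0.079×16 = 3.11
Denominator: 1 + 0.13×10.2 + 0.079×26.2 = 4.396
R = 3.11/4.396 = 0.7075 kJ/s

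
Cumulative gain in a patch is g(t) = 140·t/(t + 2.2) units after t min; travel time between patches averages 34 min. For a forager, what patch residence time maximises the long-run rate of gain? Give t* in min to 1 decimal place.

8.6 min

By the marginal value theorem, leave when the instantaneous gain rate g'(t) equals the habitat-wide average g(t)/(T + t).
g'(t) = 140·2.2/(t + 2.2)². Setting 140·2.2/(t+2.2)² = 140t/[(t+2.2)(34+t)] gives 2.2(34+t) = t(t+2.2), so t² = 2.2×34 = 74.8.
t* = √74.8 = 8.649 min.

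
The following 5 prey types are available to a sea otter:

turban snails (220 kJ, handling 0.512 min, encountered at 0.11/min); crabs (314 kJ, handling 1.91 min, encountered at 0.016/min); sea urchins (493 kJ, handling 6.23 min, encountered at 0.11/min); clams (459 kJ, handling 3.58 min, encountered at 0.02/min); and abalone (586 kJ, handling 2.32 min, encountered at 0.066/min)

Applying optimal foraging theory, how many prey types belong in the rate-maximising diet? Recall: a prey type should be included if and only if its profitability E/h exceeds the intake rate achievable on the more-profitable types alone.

E/h in descending order: turban snails 430, abalone 253, crabs 164, clams 128, sea urchins 79.1 kJ/min. The optimal diet is the largest prefix of this list for which every included type satisfies E_i/h_i > R on the types above it.
Rate on top 1: 22.91. abalone: 253 > 22.91 → include.
Rate on top 2: 51.99. crabs: 164 > 51.99 → include.
Rate on top 3: 54.76. clams: 128 > 54.76 → include.
Rate on top 4: 58.77. sea urchins: 79.1 > 58.77 → include.
Optimal diet: turban snails, abalone, crabs, clams, sea urchins — 5 of 5 types.

5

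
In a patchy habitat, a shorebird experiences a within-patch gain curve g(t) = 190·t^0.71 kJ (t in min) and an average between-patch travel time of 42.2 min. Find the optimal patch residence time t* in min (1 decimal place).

103.3 min

Maximise g(t)/(T+t): set derivative to zero → g'(t)(T+t) = g(t).
g'(t) = 0.71·190·t^-0.29. Setting 0.71·190·t^-0.29 = 190·t^0.71/(42.2+t) gives 0.71(42.2+t) = t, so 0.29·t = 0.71×42.2.
t* = 0.71×42.2/0.29 = 103.3 min.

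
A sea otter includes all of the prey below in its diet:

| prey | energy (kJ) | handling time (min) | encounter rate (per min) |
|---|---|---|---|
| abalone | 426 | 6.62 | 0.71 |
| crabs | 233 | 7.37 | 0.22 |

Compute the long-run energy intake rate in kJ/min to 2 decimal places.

Energy encountered per unit search time: 0.71×426 + 0.22×233 = 353.7 kJ/min.
Handling time per unit search time: 0.71×6.62 + 0.22×7.37 = 6.322.
Rate = 353.7/(1 + 6.322) = 48.31 kJ/min.

48.31 kJ/min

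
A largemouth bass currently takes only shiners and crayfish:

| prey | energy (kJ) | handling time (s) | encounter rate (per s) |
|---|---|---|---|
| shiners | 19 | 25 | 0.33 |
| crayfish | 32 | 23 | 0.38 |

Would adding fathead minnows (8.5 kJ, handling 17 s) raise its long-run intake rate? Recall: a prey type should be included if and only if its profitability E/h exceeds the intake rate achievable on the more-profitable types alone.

No

Intake rate on the current diet: R = (0.33×19 + 0.38×32) / (1 + 0.33×25 + 0.38×23) = 18.43/17.99 = 1.024 kJ/s.
fathead minnows: E/h = 8.5/17 = 0.5 kJ/s.
Since 0.5 < R, time spent handling fathead minnows is better spent searching.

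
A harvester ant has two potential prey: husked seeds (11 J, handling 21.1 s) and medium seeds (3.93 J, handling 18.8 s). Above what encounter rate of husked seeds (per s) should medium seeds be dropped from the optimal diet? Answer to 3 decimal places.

At the threshold, the rate on husked seeds alone equals the profitability of medium seeds: λ·11/(1 + λ·21.1) = 3.93/18.8 = 0.209.
Rearranging, λ(11 − 0.209×21.1) = 0.209, so λ = 0.209/6.589 = 0.03173 per s.

0.032 per s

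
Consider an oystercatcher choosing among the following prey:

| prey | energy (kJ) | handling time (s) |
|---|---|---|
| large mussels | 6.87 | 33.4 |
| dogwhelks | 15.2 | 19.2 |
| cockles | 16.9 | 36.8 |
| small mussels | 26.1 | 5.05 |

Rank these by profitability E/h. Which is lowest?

large mussels

In descending order of E/h:
small mussels: 26.1/5.05 = 5.17 kJ/s
dogwhelks: 15.2/19.2 = 0.792 kJ/s
cockles: 16.9/36.8 = 0.459 kJ/s
large mussels: 6.87/33.4 = 0.206 kJ/s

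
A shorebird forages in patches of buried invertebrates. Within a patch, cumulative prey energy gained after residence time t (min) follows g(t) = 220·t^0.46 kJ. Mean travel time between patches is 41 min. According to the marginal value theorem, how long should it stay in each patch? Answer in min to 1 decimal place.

Maximise g(t)/(T+t): set derivative to zero → g'(t)(T+t) = g(t).
g'(t) = 0.46·220·t^-0.54. Setting 0.46·220·t^-0.54 = 220·t^0.46/(41+t) gives 0.46(41+t) = t, so 0.54·t = 0.46×41.
t* = 0.46×41/0.54 = 34.93 min.

34.9 min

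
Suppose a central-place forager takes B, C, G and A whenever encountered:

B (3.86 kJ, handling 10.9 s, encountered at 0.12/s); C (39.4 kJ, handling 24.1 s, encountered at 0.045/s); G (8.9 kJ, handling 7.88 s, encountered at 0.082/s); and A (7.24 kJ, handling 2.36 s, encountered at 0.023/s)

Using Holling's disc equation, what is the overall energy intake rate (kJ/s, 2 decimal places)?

0.77 kJ/s

R = Σλ_iE_i / (1 + Σλ_ih_i)
Numerator: 0.12×3.86 + 0.045×39.4 + 0.082×8.9 + 0.023×7.24 = 3.133
Denominator: 1 + 0.12×10.9 + 0.045×24.1 + 0.082×7.88 + 0.023×2.36 = 4.093
R = 3.133/4.093 = 0.7653 kJ/s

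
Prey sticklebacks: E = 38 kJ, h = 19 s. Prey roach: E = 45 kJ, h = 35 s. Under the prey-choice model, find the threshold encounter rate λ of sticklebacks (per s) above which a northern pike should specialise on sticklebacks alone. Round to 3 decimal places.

0.095 per s

At the threshold, the rate on sticklebacks alone equals the profitability of roach: λ·38/(1 + λ·19) = 45/35 = 1.286.
Rearranging, λ(38 − 1.286×19) = 1.286, so λ = 1.286/13.57 = 0.09474 per s.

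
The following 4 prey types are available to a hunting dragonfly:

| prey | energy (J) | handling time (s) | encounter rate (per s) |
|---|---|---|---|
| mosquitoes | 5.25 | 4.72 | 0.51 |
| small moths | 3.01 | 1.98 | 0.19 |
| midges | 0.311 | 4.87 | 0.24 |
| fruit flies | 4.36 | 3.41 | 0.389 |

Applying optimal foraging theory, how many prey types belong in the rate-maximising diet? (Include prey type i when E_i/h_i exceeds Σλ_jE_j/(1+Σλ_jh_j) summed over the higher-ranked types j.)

3

E/h in descending order: small moths 1.52, fruit flies 1.28, mosquitoes 1.11, midges 0.0639 J/s. The optimal diet is the largest prefix of this list for which every included type satisfies E_i/h_i > R on the types above it.
Rate on top 1: 0.4156. fruit flies: 1.28 > 0.4156 → include.
Rate on top 2: 0.8391. mosquitoes: 1.11 > 0.8391 → include.
Rate on top 3: 0.9678. midges: 0.0639 < 0.9678 → exclude; stop.
Optimal diet: small moths, fruit flies, mosquitoes — 3 of 4 types.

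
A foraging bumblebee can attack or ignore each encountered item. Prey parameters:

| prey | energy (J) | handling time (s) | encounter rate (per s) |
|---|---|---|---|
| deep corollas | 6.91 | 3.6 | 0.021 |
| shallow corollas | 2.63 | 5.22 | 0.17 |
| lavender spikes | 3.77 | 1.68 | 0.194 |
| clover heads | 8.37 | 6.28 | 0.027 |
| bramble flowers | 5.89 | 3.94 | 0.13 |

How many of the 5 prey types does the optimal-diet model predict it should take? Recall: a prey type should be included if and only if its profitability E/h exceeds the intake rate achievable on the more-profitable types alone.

4

Rank by E/h (J/s): lavender spikes 2.24, deep corollas 1.92, bramble flowers 1.49, clover heads 1.33, shallow corollas 0.504. Include each in turn until the next type's E/h falls below the running intake rate.
Rate on top 1: 0.5516. deep corollas: 1.92 > 0.5516 → include.
Rate on top 2: 0.6254. bramble flowers: 1.49 > 0.6254 → include.
Rate on top 3: 0.8581. clover heads: 1.33 > 0.8581 → include.
Rate on top 4: 0.8967. shallow corollas: 0.504 < 0.8967 → exclude; stop.
Optimal diet: lavender spikes, deep corollas, bramble flowers, clover heads — 4 of 5 types.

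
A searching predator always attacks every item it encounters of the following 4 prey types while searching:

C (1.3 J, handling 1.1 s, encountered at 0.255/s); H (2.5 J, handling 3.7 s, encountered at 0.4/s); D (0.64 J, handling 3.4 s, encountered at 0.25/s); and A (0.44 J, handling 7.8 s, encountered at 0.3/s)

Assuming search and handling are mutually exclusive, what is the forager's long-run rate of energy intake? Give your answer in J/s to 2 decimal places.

0.27 J/s

R = Σλ_iE_i / (1 + Σλ_ih_i)
Numerator: 0.255×1.3 + 0.4×2.5 + 0.25×0.64 + 0.3×0.44 = 1.623
Denominator: 1 + 0.255×1.1 + 0.4×3.7 + 0.25×3.4 + 0.3×7.8 = 5.95
R = 1.623/5.95 = 0.2728 J/s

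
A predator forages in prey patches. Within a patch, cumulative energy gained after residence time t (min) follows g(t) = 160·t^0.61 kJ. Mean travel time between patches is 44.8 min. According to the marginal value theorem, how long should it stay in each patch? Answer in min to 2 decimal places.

Maximise g(t)/(T+t): set derivative to zero → g'(t)(T+t) = g(t).
g'(t) = 0.61·160·t^-0.39. Setting 0.61·160·t^-0.39 = 160·t^0.61/(44.8+t) gives 0.61(44.8+t) = t, so 0.39·t = 0.61×44.8.
t* = 0.61×44.8/0.39 = 70.07 min.

70.07 min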